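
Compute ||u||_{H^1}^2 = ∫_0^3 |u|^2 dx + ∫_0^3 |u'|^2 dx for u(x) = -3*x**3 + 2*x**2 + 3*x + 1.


||u||_{H^1}^2 = 224949/70

The H^1 norm (squared) on an interval (0, L) is
  ||u||_{H^1}^2 = ∫_0^L u(x)^2 dx + ∫_0^L u'(x)^2 dx.
Compute u'(x) = -9*x**2 + 4*x + 3.
Then u(x)^2 = 9*x**6 - 12*x**5 - 14*x**4 + 6*x**3 + 13*x**2 + 6*x + 1 and u'(x)^2 = 81*x**4 - 72*x**3 - 38*x**2 + 24*x + 9.
Integrate each monomial from 0 to 3 using ∫_0^3 c·x^n dx = c·3^(n+1)/(n+1):
  ∫_0^3 u(x)^2 dx = ∫_0^3 (9*x^6 - 12*x^5 - 14*x^4 + 6*x^3 + 13*x^2 + 6*x + 1) dx. Term by term:
    ∫_0^3 9*x^6 dx = 19683/7;  ∫_0^3 -12*x^5 dx = -1458;  ∫_0^3 -14*x^4 dx = -3402/5;
    ∫_0^3 6*x^3 dx = 243/2;  ∫_0^3 13*x^2 dx = 117;  ∫_0^3 6*x dx = 27;
    ∫_0^3 1 dx = 3.
  Sum: 19683/7 − 1458 − 3402/5 + 243/2 + 117 + 27 + 3 = 65937/70.
  ∫_0^3 u'(x)^2 dx = ∫_0^3 (81*x^4 - 72*x^3 - 38*x^2 + 24*x + 9) dx. Term by term:
    ∫_0^3 81*x^4 dx = 19683/5;  ∫_0^3 -72*x^3 dx = -1458;  ∫_0^3 -38*x^2 dx = -342;
    ∫_0^3 24*x dx = 108;  ∫_0^3 9 dx = 27.
  Sum: 19683/5 − 1458 − 342 + 108 + 27 = 11358/5.
Adding: ||u||_{H^1}^2 = 65937/70 + 11358/5 = 224949/70.


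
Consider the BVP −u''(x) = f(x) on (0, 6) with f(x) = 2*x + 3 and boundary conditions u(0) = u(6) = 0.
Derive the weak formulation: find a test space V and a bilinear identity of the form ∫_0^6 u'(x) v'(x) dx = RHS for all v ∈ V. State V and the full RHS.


V = H^1_0(0, 6) (so v(0) = v(6) = 0); weak form: ∫_0^6 u'v' dx = ∫_0^6 (2*x + 3) v dx for all v ∈ V.

Multiply both sides by a test function v and integrate from 0 to 6:
  ∫_0^6 −u''(x) v(x) dx = ∫_0^6 f(x) v(x) dx.
Integrate the LHS by parts once:
  ∫_0^6 −u'' v dx = −[u'(x) v(x)]_0^6 + ∫_0^6 u'(x) v'(x) dx.
Thus ∫_0^6 u'(x) v'(x) dx = ∫_0^6 f(x) v(x) dx + [u'(x) v(x)]_0^6.
Choose V so that boundary terms are either known or forced to vanish.
u is Dirichlet: u(0) = u(6) = 0. Let V = H^1_0(0, 6); then v(0) = v(6) = 0, and [u' v]_0^6 = 0.
Weak formulation: find u (satisfying any essential BC) such that ∫_0^6 u'(x) v'(x) dx = ∫_0^6 f v dx for all v ∈ V.
Substituting f(x) = 2*x + 3, the right-hand side is ∫_0^6 (2*x + 3) v dx.


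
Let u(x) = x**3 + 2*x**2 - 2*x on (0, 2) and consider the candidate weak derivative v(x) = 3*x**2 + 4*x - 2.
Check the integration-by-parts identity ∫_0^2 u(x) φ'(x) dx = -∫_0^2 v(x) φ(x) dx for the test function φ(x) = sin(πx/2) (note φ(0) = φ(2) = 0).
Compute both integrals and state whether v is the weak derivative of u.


LHS = -32/π + 96/π^3, RHS = -32/π + 96/π^3. Yes, v = u' weakly.

u(x) = x**3 + 2*x**2 - 2*x, classical derivative u'(x) = 3*x**2 + 4*x - 2.
φ(x) = sin(πx/2), so φ'(x) = π*cos(π*x/2)/2.
Note φ(0) = φ(2) = 0, so the boundary term u·φ vanishes.
LHS = ∫_0^2 u(x) φ'(x) dx = ∫_0^2 (π*x^3*cos(π*x/2)/2 + π*x^2*cos(π*x/2) - π*x*cos(π*x/2)) dx. Term by term:
  ∫_0^2 π*x^2*cos(π*x/2) dx = -16/π;  ∫_0^2 π*x^3*cos(π*x/2)/2 dx = -24/π + 96/π^3;  ∫_0^2 -π*x*cos(π*x/2) dx = 8/π.
Sum: -16/π + -24/π + 96/π^3 + 8/π = -32/π + 96/π^3.
So LHS = -32/π + 96/π^3.
∫_0^2 v(x) φ(x) dx = ∫_0^2 (3*x^2*sin(π*x/2) + 4*x*sin(π*x/2) - 2*sin(π*x/2)) dx. Term by term:
  ∫_0^2 -2*sin(π*x/2) dx = -8/π;  ∫_0^2 3*x^2*sin(π*x/2) dx = -96/π^3 + 24/π;  ∫_0^2 4*x*sin(π*x/2) dx = 16/π.
Sum: -8/π + -96/π^3 + 24/π + 16/π = -96/π^3 + 32/π.
So RHS = -∫_0^2 v(x) φ(x) dx = -32/π + 96/π^3.
LHS = RHS, so the identity holds for this test φ.
Moreover u is smooth here and v(x) = u'(x) = 3*x**2 + 4*x - 2 pointwise, so the identity holds for every test function. Hence v is the weak derivative of u.


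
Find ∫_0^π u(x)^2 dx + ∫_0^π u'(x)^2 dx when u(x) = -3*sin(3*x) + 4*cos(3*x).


||u||_{H^1(0,π)}^2 = 125*π

u'(x) = -12*sin(3*x) - 9*cos(3*x).
Expand u² and (u')² and integrate term by term on (0, π), using: for integers n ≥ 1, ∫_0^π sin²(nx) dx = ∫_0^π cos²(nx) dx = π/2; for n ≠ n', ∫_0^π sin(nx)sin(n'x) dx = ∫_0^π cos(nx)cos(n'x) dx = 0; and by product-to-sum, ∫_0^π sin(nx)cos(n'x) dx = ½∫_0^π [sin((n+n')x) + sin((n−n')x)] dx, which is 0 when n+n' is even and 2n/(n²−n'²) when n+n' is odd (it need not vanish on (0, π)).
  u² squared terms: (-3)²·∫sin(3x)² dx = 9·π/2 = 9*π/2;  (4)²·∫cos(3x)² dx = 16·π/2 = 8*π.
  u² cross terms: 2·(-3)·(4)·∫sin(3x)·cos(3x) dx = -24·(0) = 0.
  So ∫_0^π u² dx = 9*π/2 + 8*π + 0 = 25*π/2.
  (u')² squared terms: (-12)²·∫sin(3x)² dx = 144·π/2 = 72*π;  (-9)²·∫cos(3x)² dx = 81·π/2 = 81*π/2.
  (u')² cross terms: 2·(-12)·(-9)·∫sin(3x)·cos(3x) dx = 216·(0) = 0.
  So ∫_0^π (u')² dx = 72*π + 81*π/2 + 0 = 225*π/2.
||u||_{H^1}^2 = (25*π/2) + (225*π/2) = 125*π.


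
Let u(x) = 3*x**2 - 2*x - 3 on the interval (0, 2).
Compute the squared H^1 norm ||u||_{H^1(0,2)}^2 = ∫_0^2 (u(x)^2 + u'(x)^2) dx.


||u||_{H^1}^2 = 1054/15

The H^1 norm (squared) on an interval (0, L) is
  ||u||_{H^1}^2 = ∫_0^L u(x)^2 dx + ∫_0^L u'(x)^2 dx.
Compute u'(x) = 6*x - 2.
Then u(x)^2 = 9*x**4 - 12*x**3 - 14*x**2 + 12*x + 9 and u'(x)^2 = 36*x**2 - 24*x + 4.
Integrate each monomial from 0 to 2 using ∫_0^2 c·x^n dx = c·2^(n+1)/(n+1):
  ∫_0^2 u(x)^2 dx = ∫_0^2 (9*x^4 - 12*x^3 - 14*x^2 + 12*x + 9) dx. Term by term:
    ∫_0^2 9*x^4 dx = 288/5;  ∫_0^2 -12*x^3 dx = -48;  ∫_0^2 -14*x^2 dx = -112/3;
    ∫_0^2 12*x dx = 24;  ∫_0^2 9 dx = 18.
  Sum: 288/5 − 48 − 112/3 + 24 + 18 = 214/15.
  ∫_0^2 u'(x)^2 dx = ∫_0^2 (36*x^2 - 24*x + 4) dx. Term by term:
    ∫_0^2 36*x^2 dx = 96;  ∫_0^2 -24*x dx = -48;  ∫_0^2 4 dx = 8.
  Sum: 96 − 48 + 8 = 56.
Adding: ||u||_{H^1}^2 = 214/15 + 56 = 1054/15.


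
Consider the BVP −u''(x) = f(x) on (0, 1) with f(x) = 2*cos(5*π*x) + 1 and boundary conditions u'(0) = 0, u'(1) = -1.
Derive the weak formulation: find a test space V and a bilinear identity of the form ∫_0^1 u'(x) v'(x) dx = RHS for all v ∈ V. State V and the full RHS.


V = H^1(0, 1) (v unrestricted at boundary; u is determined up to an additive constant); weak form: ∫_0^1 u'v' dx = ∫_0^1 (2*cos(5*π*x) + 1) v dx − v(1) for all v ∈ V.

Multiply both sides by a test function v and integrate from 0 to 1:
  ∫_0^1 −u''(x) v(x) dx = ∫_0^1 f(x) v(x) dx.
Integrate the LHS by parts once:
  ∫_0^1 −u'' v dx = −[u'(x) v(x)]_0^1 + ∫_0^1 u'(x) v'(x) dx.
Thus ∫_0^1 u'(x) v'(x) dx = ∫_0^1 f(x) v(x) dx + [u'(x) v(x)]_0^1.
Choose V so that boundary terms are either known or forced to vanish.
u has inhomogeneous Neumann u'(0) = 0, u'(1) = -1. [u' v]_0^1 = (-1)·v(1) − (0)·v(0) = − v(1). Take V = H^1(0, 1); boundary term becomes part of RHS.
Weak formulation: find u (satisfying any essential BC) such that ∫_0^1 u'(x) v'(x) dx = ∫_0^1 f v dx − v(1) for all v ∈ V (Neumann data are natural BCs: they enter the RHS as boundary terms).
Substituting f(x) = 2*cos(5*π*x) + 1, the right-hand side is ∫_0^1 (2*cos(5*π*x) + 1) v dx − v(1).
Compatibility check (pure Neumann): taking v ≡ 1 ∈ V gives 0 = ∫_0^1 f dx + (-1) − (0), i.e. ∫_0^1 f dx must equal u'(0) − u'(1) = 1. Indeed ∫_0^1 (2*cos(5*π*x) + 1) dx = 1, so the data are compatible. The solution is then unique only up to an additive constant (fix it e.g. by requiring ∫_0^1 u dx = 0).


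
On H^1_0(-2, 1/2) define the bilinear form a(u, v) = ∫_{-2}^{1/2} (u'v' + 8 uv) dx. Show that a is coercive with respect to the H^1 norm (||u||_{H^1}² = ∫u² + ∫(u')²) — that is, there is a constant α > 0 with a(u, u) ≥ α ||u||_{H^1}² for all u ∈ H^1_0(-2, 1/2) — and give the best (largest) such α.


α = 1

Coercivity of a(·,·) on H^1_0(-2, 1/2) means a(u, u) ≥ α ||u||_{H^1}² for every u ∈ H^1_0.
The interval has length L = 5/2, and Poincaré/coercivity depend only on L. Here a(u, u) = ∫(u')² + (8)·∫u².
Here c = 8 ≥ 1, so a(u,u) = ∫(u')² + c∫u² ≥ ∫(u')² + ∫u² = ||u||_{H^1}², i.e. α = 1 works. No larger α is possible: a(u,u) ≥ α||u||_{H^1}² means (1−α)∫(u')² ≥ (α−c)∫u², and for the modes u_n = sin(nπ(x−x₀)/L) (x₀ the left endpoint) one has ∫u_n²/∫(u_n')² = (L/(nπ))² → 0, so a(u_n,u_n)/||u_n||_{H^1}² → 1. Hence the optimal constant is α = 1.
Therefore α = 1.


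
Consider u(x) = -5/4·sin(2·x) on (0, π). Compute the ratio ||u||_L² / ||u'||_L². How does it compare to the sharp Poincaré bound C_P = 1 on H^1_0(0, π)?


||u||_L² / ||u'||_L² = 1/2 < C_P = 1.

u(x) = -5/4·sin(2·x), so u'(x) = -5*cos(2*x)/2.
Writing u(x) = A·sin(kπx/L) with A = -5/4 and k = 2, use ∫_0^L sin²(kπx/L) dx = L/2 and ∫_0^L cos²(kπx/L) dx = L/2.
u² = 25/16·sin²(2·x) and (u')² = 25/4·cos²(2·x), and each of sin², cos² integrates to L/2 = π/2 over (0, π).
∫_0^π u² dx = 25*π/32, so ||u||_L² = 5*sqrt(2)*sqrt(π)/8.
∫_0^π (u')² dx = 25*π/8, so ||u'||_L² = 5*sqrt(2)*sqrt(π)/4.
Ratio ||u||_L² / ||u'||_L² = 1/2.
Sharp Poincaré constant on H^1_0(0, π) is C_P = L/π = 1, achieved by sin(x).
This is the k = 2 harmonic; the ratio L/(kπ) is strictly less than C_P = L/π, consistent with the sharp inequality ||u||_L² ≤ C_P ||u'||_L².


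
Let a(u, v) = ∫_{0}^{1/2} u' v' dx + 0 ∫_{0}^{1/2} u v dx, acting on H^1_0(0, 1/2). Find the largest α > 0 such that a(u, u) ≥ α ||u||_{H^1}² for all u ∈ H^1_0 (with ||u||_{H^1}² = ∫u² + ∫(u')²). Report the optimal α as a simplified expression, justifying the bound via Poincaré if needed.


α = 4*π^2/(1 + 4*π^2)

Coercivity of a(·,·) on H^1_0(0, 1/2) means a(u, u) ≥ α ||u||_{H^1}² for every u ∈ H^1_0.
The interval has length L = 1/2, and Poincaré/coercivity depend only on L. Here a(u, u) = ∫(u')² + (0)·∫u².
Here c = 0, so a(u,u) = ∫(u')² alone. The condition a(u,u) ≥ α||u||_{H^1}² reads (1−α)∫(u')² ≥ (α−c)∫u². Any admissible α is ≤ 1 (rapidly oscillating u have ∫u²/∫(u')² → 0), and α = 1 would force 0 ≥ (1−c)∫u², impossible since c < 1; so 1−α > 0. By the sharp Poincaré inequality on H^1_0 of an interval of length L, ∫(u')² ≥ (π/L)²∫u² with equality for the first sine mode sin(π(x−x₀)/L) (x₀ the left endpoint), so the inequality holds for all u iff (1−α)(π/L)² ≥ α − c, i.e. α ≤ ((π/L)² + c)/((π/L)² + 1) = (1 + c(L/π)²)/(1 + (L/π)²). (Direct route, valid since c ≤ 0: Poincaré gives c∫u² ≥ c(L/π)²∫(u')², so a(u,u) ≥ (1 + c(L/π)²)∫(u')², while ||u||_{H^1}² ≤ (1 + (L/π)²)∫(u')²; dividing yields the same α.) With (π/L)² = 4*π^2 and c = 0, the largest admissible constant is α = ((π/L)² + c)/((π/L)² + 1).
Simplifying, α = 4*π^2/(1 + 4*π^2).


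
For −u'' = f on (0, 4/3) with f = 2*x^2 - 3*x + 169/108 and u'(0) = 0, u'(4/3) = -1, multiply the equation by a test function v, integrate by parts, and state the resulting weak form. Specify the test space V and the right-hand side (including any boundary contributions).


V = H^1(0, 4/3) (v unrestricted at boundary; u is determined up to an additive constant); weak form: ∫_0^4/3 u'v' dx = ∫_0^4/3 (2*x^2 - 3*x + 169/108) v dx − v(4/3) for all v ∈ V.

Multiply both sides by a test function v and integrate from 0 to 4/3:
  ∫_0^4/3 −u''(x) v(x) dx = ∫_0^4/3 f(x) v(x) dx.
Integrate the LHS by parts once:
  ∫_0^4/3 −u'' v dx = −[u'(x) v(x)]_0^4/3 + ∫_0^4/3 u'(x) v'(x) dx.
Thus ∫_0^4/3 u'(x) v'(x) dx = ∫_0^4/3 f(x) v(x) dx + [u'(x) v(x)]_0^4/3.
Choose V so that boundary terms are either known or forced to vanish.
u has inhomogeneous Neumann u'(0) = 0, u'(4/3) = -1. [u' v]_0^4/3 = (-1)·v(4/3) − (0)·v(0) = − v(4/3). Take V = H^1(0, 4/3); boundary term becomes part of RHS.
Weak formulation: find u (satisfying any essential BC) such that ∫_0^4/3 u'(x) v'(x) dx = ∫_0^4/3 f v dx − v(4/3) for all v ∈ V (Neumann data are natural BCs: they enter the RHS as boundary terms).
Substituting f(x) = 2*x^2 - 3*x + 169/108, the right-hand side is ∫_0^4/3 (2*x^2 - 3*x + 169/108) v dx − v(4/3).
Compatibility check (pure Neumann): taking v ≡ 1 ∈ V gives 0 = ∫_0^4/3 f dx + (-1) − (0), i.e. ∫_0^4/3 f dx must equal u'(0) − u'(4/3) = 1. Indeed ∫_0^4/3 (2*x^2 - 3*x + 169/108) dx = 1, so the data are compatible. The solution is then unique only up to an additive constant (fix it e.g. by requiring ∫_0^4/3 u dx = 0).


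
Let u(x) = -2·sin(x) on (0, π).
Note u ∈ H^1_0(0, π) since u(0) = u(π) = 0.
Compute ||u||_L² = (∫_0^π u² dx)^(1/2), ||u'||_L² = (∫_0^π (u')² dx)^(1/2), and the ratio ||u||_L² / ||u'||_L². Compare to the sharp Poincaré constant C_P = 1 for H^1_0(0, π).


||u||_L² / ||u'||_L² = 1 = C_P.

u(x) = -2·sin(x), so u'(x) = -2*cos(x).
Writing u(x) = A·sin(kπx/L) with A = -2 and k = 1, use ∫_0^L sin²(kπx/L) dx = L/2 and ∫_0^L cos²(kπx/L) dx = L/2.
u² = 4·sin²(x) and (u')² = 4·cos²(x), and each of sin², cos² integrates to L/2 = π/2 over (0, π).
∫_0^π u² dx = 2*π, so ||u||_L² = sqrt(2)*sqrt(π).
∫_0^π (u')² dx = 2*π, so ||u'||_L² = sqrt(2)*sqrt(π).
Ratio ||u||_L² / ||u'||_L² = 1.
Sharp Poincaré constant on H^1_0(0, π) is C_P = L/π = 1, achieved by sin(x).
This is the k = 1 eigenfunction (up to amplitude), so the ratio equals the sharp Poincaré constant exactly.


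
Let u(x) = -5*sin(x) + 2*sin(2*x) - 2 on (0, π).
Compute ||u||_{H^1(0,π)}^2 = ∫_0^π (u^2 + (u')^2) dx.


||u||_{H^1(0,π)}^2 = 40 + 39*π

u'(x) = -5*cos(x) + 4*cos(2*x).
Expand u² and (u')² and integrate term by term on (0, π), using: for integers n ≥ 1, ∫_0^π sin²(nx) dx = ∫_0^π cos²(nx) dx = π/2; for n ≠ n', ∫_0^π sin(nx)sin(n'x) dx = ∫_0^π cos(nx)cos(n'x) dx = 0; and by product-to-sum, ∫_0^π sin(nx)cos(n'x) dx = ½∫_0^π [sin((n+n')x) + sin((n−n')x)] dx, which is 0 when n+n' is even and 2n/(n²−n'²) when n+n' is odd (it need not vanish on (0, π)). For the constant mode: ∫_0^π 1 dx = π, ∫_0^π cos(nx) dx = 0, ∫_0^π sin(nx) dx = (1−(−1)^n)/n.
  u² squared terms: (-2)²·∫1 dx = 4·π = 4*π;  (-5)²·∫sin(x)² dx = 25·π/2 = 25*π/2;  (2)²·∫sin(2x)² dx = 4·π/2 = 2*π.
  u² cross terms: 2·(-2)·(-5)·∫1·sin(x) dx = 20·(2) = 40;  2·(-2)·(2)·∫1·sin(2x) dx = -8·(0) = 0;  2·(-5)·(2)·∫sin(x)·sin(2x) dx = -20·(0) = 0.
  So ∫_0^π u² dx = 4*π + 25*π/2 + 2*π + 40 + 0 + 0 = 40 + 37*π/2.
  (u')² squared terms: (-5)²·∫cos(x)² dx = 25·π/2 = 25*π/2;  (4)²·∫cos(2x)² dx = 16·π/2 = 8*π.
  (u')² cross terms: 2·(-5)·(4)·∫cos(x)·cos(2x) dx = -40·(0) = 0.
  So ∫_0^π (u')² dx = 25*π/2 + 8*π + 0 = 41*π/2.
||u||_{H^1}^2 = (40 + 37*π/2) + (41*π/2) = 40 + 39*π.


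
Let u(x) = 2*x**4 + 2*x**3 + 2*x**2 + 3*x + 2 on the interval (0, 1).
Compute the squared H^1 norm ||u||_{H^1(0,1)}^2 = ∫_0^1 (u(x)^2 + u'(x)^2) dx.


||u||_{H^1}^2 = 43922/315

The H^1 norm (squared) on an interval (0, L) is
  ||u||_{H^1}^2 = ∫_0^L u(x)^2 dx + ∫_0^L u'(x)^2 dx.
Compute u'(x) = 8*x**3 + 6*x**2 + 4*x + 3.
Then u(x)^2 = 4*x**8 + 8*x**7 + 12*x**6 + 20*x**5 + 24*x**4 + 20*x**3 + 17*x**2 + 12*x + 4 and u'(x)^2 = 64*x**6 + 96*x**5 + 100*x**4 + 96*x**3 + 52*x**2 + 24*x + 9.
Integrate each monomial from 0 to 1 using ∫_0^1 c·x^n dx = c·1^(n+1)/(n+1):
  ∫_0^1 u(x)^2 dx = ∫_0^1 (4*x^8 + 8*x^7 + 12*x^6 + 20*x^5 + 24*x^4 + 20*x^3 + 17*x^2 + 12*x + 4) dx. Term by term:
    ∫_0^1 4*x^8 dx = 4/9;  ∫_0^1 8*x^7 dx = 1;  ∫_0^1 12*x^6 dx = 12/7;
    ∫_0^1 20*x^5 dx = 10/3;  ∫_0^1 24*x^4 dx = 24/5;  ∫_0^1 20*x^3 dx = 5;
    ∫_0^1 17*x^2 dx = 17/3;  ∫_0^1 12*x dx = 6;  ∫_0^1 4 dx = 4.
  Sum: 4/9 + 1 + 12/7 + 10/3 + 24/5 + 5 + 17/3 + 6 + 4 = 10067/315.
  ∫_0^1 u'(x)^2 dx = ∫_0^1 (64*x^6 + 96*x^5 + 100*x^4 + 96*x^3 + 52*x^2 + 24*x + 9) dx. Term by term:
    ∫_0^1 64*x^6 dx = 64/7;  ∫_0^1 96*x^5 dx = 16;  ∫_0^1 100*x^4 dx = 20;
    ∫_0^1 96*x^3 dx = 24;  ∫_0^1 52*x^2 dx = 52/3;  ∫_0^1 24*x dx = 12;
    ∫_0^1 9 dx = 9.
  Sum: 64/7 + 16 + 20 + 24 + 52/3 + 12 + 9 = 2257/21.
Adding: ||u||_{H^1}^2 = 10067/315 + 2257/21 = 43922/315.


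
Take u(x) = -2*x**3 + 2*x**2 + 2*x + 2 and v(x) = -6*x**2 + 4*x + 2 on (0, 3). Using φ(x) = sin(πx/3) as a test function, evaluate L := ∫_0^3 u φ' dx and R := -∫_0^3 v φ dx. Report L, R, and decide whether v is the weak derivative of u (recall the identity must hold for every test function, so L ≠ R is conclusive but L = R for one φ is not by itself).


LHS = -648/π^3 + 114/π, RHS = -648/π^3 + 114/π. Yes, v = u' weakly.

u(x) = -2*x**3 + 2*x**2 + 2*x + 2, classical derivative u'(x) = -6*x**2 + 4*x + 2.
φ(x) = sin(πx/3), so φ'(x) = π*cos(π*x/3)/3.
Note φ(0) = φ(3) = 0, so the boundary term u·φ vanishes.
LHS = ∫_0^3 u(x) φ'(x) dx = ∫_0^3 (-2*π*x^3*cos(π*x/3)/3 + 2*π*x^2*cos(π*x/3)/3 + 2*π*x*cos(π*x/3)/3 + 2*π*cos(π*x/3)/3) dx. Term by term:
  ∫_0^3 2*π*cos(π*x/3)/3 dx = 0;  ∫_0^3 -2*π*x^3*cos(π*x/3)/3 dx = -648/π^3 + 162/π;  ∫_0^3 2*π*x*cos(π*x/3)/3 dx = -12/π;
  ∫_0^3 2*π*x^2*cos(π*x/3)/3 dx = -36/π.
Sum: 0 + -648/π^3 + 162/π − 12/π − 36/π = -648/π^3 + 114/π.
So LHS = -648/π^3 + 114/π.
∫_0^3 v(x) φ(x) dx = ∫_0^3 (-6*x^2*sin(π*x/3) + 4*x*sin(π*x/3) + 2*sin(π*x/3)) dx. Term by term:
  ∫_0^3 2*sin(π*x/3) dx = 12/π;  ∫_0^3 -6*x^2*sin(π*x/3) dx = -162/π + 648/π^3;  ∫_0^3 4*x*sin(π*x/3) dx = 36/π.
Sum: 12/π + -162/π + 648/π^3 + 36/π = -114/π + 648/π^3.
So RHS = -∫_0^3 v(x) φ(x) dx = -648/π^3 + 114/π.
LHS = RHS, so the identity holds for this test φ.
Moreover u is smooth here and v(x) = u'(x) = -6*x**2 + 4*x + 2 pointwise, so the identity holds for every test function. Hence v is the weak derivative of u.


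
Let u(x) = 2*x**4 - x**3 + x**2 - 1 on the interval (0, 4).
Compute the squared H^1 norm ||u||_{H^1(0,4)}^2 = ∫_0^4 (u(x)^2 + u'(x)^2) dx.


||u||_{H^1}^2 = 68763116/315

The H^1 norm (squared) on an interval (0, L) is
  ||u||_{H^1}^2 = ∫_0^L u(x)^2 dx + ∫_0^L u'(x)^2 dx.
Compute u'(x) = 8*x**3 - 3*x**2 + 2*x.
Then u(x)^2 = 4*x**8 - 4*x**7 + 5*x**6 - 2*x**5 - 3*x**4 + 2*x**3 - 2*x**2 + 1 and u'(x)^2 = 64*x**6 - 48*x**5 + 41*x**4 - 12*x**3 + 4*x**2.
Integrate each monomial from 0 to 4 using ∫_0^4 c·x^n dx = c·4^(n+1)/(n+1):
  ∫_0^4 u(x)^2 dx = ∫_0^4 (4*x^8 - 4*x^7 + 5*x^6 - 2*x^5 - 3*x^4 + 2*x^3 - 2*x^2 + 1) dx. Term by term:
    ∫_0^4 4*x^8 dx = 1048576/9;  ∫_0^4 -4*x^7 dx = -32768;  ∫_0^4 5*x^6 dx = 81920/7;
    ∫_0^4 -2*x^5 dx = -4096/3;  ∫_0^4 -3*x^4 dx = -3072/5;  ∫_0^4 2*x^3 dx = 128;
    ∫_0^4 -2*x^2 dx = -128/3;  ∫_0^4 1 dx = 4.
  Sum: 1048576/9 − 32768 + 81920/7 − 4096/3 − 3072/5 + 128 − 128/3 + 4 = 29469164/315.
  ∫_0^4 u'(x)^2 dx = ∫_0^4 (64*x^6 - 48*x^5 + 41*x^4 - 12*x^3 + 4*x^2) dx. Term by term:
    ∫_0^4 64*x^6 dx = 1048576/7;  ∫_0^4 -48*x^5 dx = -32768;  ∫_0^4 41*x^4 dx = 41984/5;
    ∫_0^4 -12*x^3 dx = -768;  ∫_0^4 4*x^2 dx = 256/3.
  Sum: 1048576/7 − 32768 + 41984/5 − 768 + 256/3 = 13097984/105.
Adding: ||u||_{H^1}^2 = 29469164/315 + 13097984/105 = 68763116/315.


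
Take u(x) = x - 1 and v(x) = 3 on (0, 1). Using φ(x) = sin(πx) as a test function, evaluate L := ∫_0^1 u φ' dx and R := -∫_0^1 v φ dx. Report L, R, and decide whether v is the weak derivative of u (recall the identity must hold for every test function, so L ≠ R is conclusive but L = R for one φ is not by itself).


LHS = -2/π, RHS = -6/π. No, v is not the weak derivative of u.

u(x) = x - 1, classical derivative u'(x) = 1.
φ(x) = sin(πx), so φ'(x) = π*cos(π*x).
Note φ(0) = φ(1) = 0, so the boundary term u·φ vanishes.
LHS = ∫_0^1 u(x) φ'(x) dx = ∫_0^1 (π*x*cos(π*x) - π*cos(π*x)) dx. Term by term:
  ∫_0^1 -π*cos(π*x) dx = 0;  ∫_0^1 π*x*cos(π*x) dx = -2/π.
Sum: 0 − 2/π = -2/π.
So LHS = -2/π.
∫_0^1 v(x) φ(x) dx = ∫_0^1 (3*sin(π*x)) dx. Term by term:
  ∫_0^1 3*sin(π*x) dx = 6/π.
So RHS = -∫_0^1 v(x) φ(x) dx = -6/π.
LHS − RHS = 4/π ≠ 0, so the identity fails.
(For a valid weak derivative the identity must hold for EVERY test function, in particular this one. The failure shows v is NOT the weak derivative of u.)
Correct weak derivative would be u'(x) = 1.


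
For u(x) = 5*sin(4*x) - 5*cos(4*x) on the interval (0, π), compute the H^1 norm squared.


||u||_{H^1(0,π)}^2 = 425*π

u'(x) = 20*sin(4*x) + 20*cos(4*x).
Expand u² and (u')² and integrate term by term on (0, π), using: for integers n ≥ 1, ∫_0^π sin²(nx) dx = ∫_0^π cos²(nx) dx = π/2; for n ≠ n', ∫_0^π sin(nx)sin(n'x) dx = ∫_0^π cos(nx)cos(n'x) dx = 0; and by product-to-sum, ∫_0^π sin(nx)cos(n'x) dx = ½∫_0^π [sin((n+n')x) + sin((n−n')x)] dx, which is 0 when n+n' is even and 2n/(n²−n'²) when n+n' is odd (it need not vanish on (0, π)).
  u² squared terms: (-5)²·∫cos(4x)² dx = 25·π/2 = 25*π/2;  (5)²·∫sin(4x)² dx = 25·π/2 = 25*π/2.
  u² cross terms: 2·(-5)·(5)·∫cos(4x)·sin(4x) dx = -50·(0) = 0.
  So ∫_0^π u² dx = 25*π/2 + 25*π/2 + 0 = 25*π.
  (u')² squared terms: (20)²·∫cos(4x)² dx = 400·π/2 = 200*π;  (20)²·∫sin(4x)² dx = 400·π/2 = 200*π.
  (u')² cross terms: 2·(20)·(20)·∫cos(4x)·sin(4x) dx = 800·(0) = 0.
  So ∫_0^π (u')² dx = 200*π + 200*π + 0 = 400*π.
||u||_{H^1}^2 = (25*π) + (400*π) = 425*π.


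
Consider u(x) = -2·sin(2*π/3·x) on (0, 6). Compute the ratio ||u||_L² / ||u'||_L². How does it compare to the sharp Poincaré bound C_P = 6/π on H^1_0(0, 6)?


||u||_L² / ||u'||_L² = 3/(2*π) < C_P = 6/π.

u(x) = -2·sin(2*π/3·x), so u'(x) = -4*π*cos(2*π*x/3)/3.
Writing u(x) = A·sin(kπx/L) with A = -2 and k = 4, use ∫_0^L sin²(kπx/L) dx = L/2 and ∫_0^L cos²(kπx/L) dx = L/2.
u² = 4·sin²(2*π/3·x) and (u')² = 16*π^2/9·cos²(2*π/3·x), and each of sin², cos² integrates to L/2 = 3 over (0, 6).
∫_0^6 u² dx = 12, so ||u||_L² = 2*sqrt(3).
∫_0^6 (u')² dx = 16*π^2/3, so ||u'||_L² = 4*sqrt(3)*π/3.
Ratio ||u||_L² / ||u'||_L² = 3/(2*π).
Sharp Poincaré constant on H^1_0(0, 6) is C_P = L/π = 6/π, achieved by sin(π/6·x).
This is the k = 4 harmonic; the ratio L/(kπ) is strictly less than C_P = L/π, consistent with the sharp inequality ||u||_L² ≤ C_P ||u'||_L².


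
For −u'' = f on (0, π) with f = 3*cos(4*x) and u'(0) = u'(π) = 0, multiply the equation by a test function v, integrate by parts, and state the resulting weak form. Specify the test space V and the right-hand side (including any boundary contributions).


V = H^1(0, π) (no boundary constraint on v; u is determined up to an additive constant); weak form: ∫_0^π u'v' dx = ∫_0^π (3*cos(4*x)) v dx for all v ∈ V.

Multiply both sides by a test function v and integrate from 0 to π:
  ∫_0^π −u''(x) v(x) dx = ∫_0^π f(x) v(x) dx.
Integrate the LHS by parts once:
  ∫_0^π −u'' v dx = −[u'(x) v(x)]_0^π + ∫_0^π u'(x) v'(x) dx.
Thus ∫_0^π u'(x) v'(x) dx = ∫_0^π f(x) v(x) dx + [u'(x) v(x)]_0^π.
Choose V so that boundary terms are either known or forced to vanish.
u has homogeneous Neumann: u'(0) = u'(π) = 0. So [u' v]_0^π = 0·v(π) − 0·v(0) = 0 for any v; take V = H^1(0, π).
Weak formulation: find u (satisfying any essential BC) such that ∫_0^π u'(x) v'(x) dx = ∫_0^π f v dx for all v ∈ V (homogeneous Neumann, so boundary terms vanish).
Substituting f(x) = 3*cos(4*x), the right-hand side is ∫_0^π (3*cos(4*x)) v dx.
Compatibility check (pure Neumann): taking v ≡ 1 ∈ V gives 0 = ∫_0^π f dx + (0) − (0), i.e. ∫_0^π f dx must equal u'(0) − u'(π) = 0. Indeed ∫_0^π (3*cos(4*x)) dx = 0, so the data are compatible. The solution is then unique only up to an additive constant (fix it e.g. by requiring ∫_0^π u dx = 0).


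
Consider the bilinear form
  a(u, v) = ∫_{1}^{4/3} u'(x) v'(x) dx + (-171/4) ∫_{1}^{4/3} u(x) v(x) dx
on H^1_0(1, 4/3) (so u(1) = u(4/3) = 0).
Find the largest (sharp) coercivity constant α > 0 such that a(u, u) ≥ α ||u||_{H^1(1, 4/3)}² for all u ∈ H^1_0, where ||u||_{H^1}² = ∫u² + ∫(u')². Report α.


α = 9*(-19 + 4*π^2)/(4*(1 + 9*π^2))

Coercivity of a(·,·) on H^1_0(1, 4/3) means a(u, u) ≥ α ||u||_{H^1}² for every u ∈ H^1_0.
The interval has length L = 1/3, and Poincaré/coercivity depend only on L. Here a(u, u) = ∫(u')² + (-171/4)·∫u².
Here c = -171/4 < 0 with |c| < (π/L)² = 9*π^2, so coercivity still holds. The condition a(u,u) ≥ α||u||_{H^1}² reads (1−α)∫(u')² ≥ (α−c)∫u². Any admissible α is ≤ 1 (rapidly oscillating u have ∫u²/∫(u')² → 0), and α = 1 would force 0 ≥ (1−c)∫u², impossible since c < 1; so 1−α > 0. By the sharp Poincaré inequality on H^1_0 of an interval of length L, ∫(u')² ≥ (π/L)²∫u² with equality for the first sine mode sin(π(x−x₀)/L) (x₀ the left endpoint), so the inequality holds for all u iff (1−α)(π/L)² ≥ α − c, i.e. α ≤ ((π/L)² + c)/((π/L)² + 1) = (1 + c(L/π)²)/(1 + (L/π)²). (Direct route, valid since c ≤ 0: Poincaré gives c∫u² ≥ c(L/π)²∫(u')², so a(u,u) ≥ (1 + c(L/π)²)∫(u')², while ||u||_{H^1}² ≤ (1 + (L/π)²)∫(u')²; dividing yields the same α.) With (π/L)² = 9*π^2 and c = -171/4, the largest admissible constant is α = ((π/L)² + c)/((π/L)² + 1).
Simplifying, α = 9*(-19 + 4*π^2)/(4*(1 + 9*π^2)).


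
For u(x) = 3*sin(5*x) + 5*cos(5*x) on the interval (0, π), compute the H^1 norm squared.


||u||_{H^1(0,π)}^2 = 442*π

u'(x) = -25*sin(5*x) + 15*cos(5*x).
Expand u² and (u')² and integrate term by term on (0, π), using: for integers n ≥ 1, ∫_0^π sin²(nx) dx = ∫_0^π cos²(nx) dx = π/2; for n ≠ n', ∫_0^π sin(nx)sin(n'x) dx = ∫_0^π cos(nx)cos(n'x) dx = 0; and by product-to-sum, ∫_0^π sin(nx)cos(n'x) dx = ½∫_0^π [sin((n+n')x) + sin((n−n')x)] dx, which is 0 when n+n' is even and 2n/(n²−n'²) when n+n' is odd (it need not vanish on (0, π)).
  u² squared terms: (3)²·∫sin(5x)² dx = 9·π/2 = 9*π/2;  (5)²·∫cos(5x)² dx = 25·π/2 = 25*π/2.
  u² cross terms: 2·(3)·(5)·∫sin(5x)·cos(5x) dx = 30·(0) = 0.
  So ∫_0^π u² dx = 9*π/2 + 25*π/2 + 0 = 17*π.
  (u')² squared terms: (-25)²·∫sin(5x)² dx = 625·π/2 = 625*π/2;  (15)²·∫cos(5x)² dx = 225·π/2 = 225*π/2.
  (u')² cross terms: 2·(-25)·(15)·∫sin(5x)·cos(5x) dx = -750·(0) = 0.
  So ∫_0^π (u')² dx = 625*π/2 + 225*π/2 + 0 = 425*π.
||u||_{H^1}^2 = (17*π) + (425*π) = 442*π.


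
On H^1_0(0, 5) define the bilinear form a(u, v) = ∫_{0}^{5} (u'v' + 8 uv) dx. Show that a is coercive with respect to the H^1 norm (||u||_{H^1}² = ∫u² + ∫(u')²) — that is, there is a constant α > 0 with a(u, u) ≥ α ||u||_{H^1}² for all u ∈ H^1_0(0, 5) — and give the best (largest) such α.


α = 1

Coercivity of a(·,·) on H^1_0(0, 5) means a(u, u) ≥ α ||u||_{H^1}² for every u ∈ H^1_0.
The interval has length L = 5, and Poincaré/coercivity depend only on L. Here a(u, u) = ∫(u')² + (8)·∫u².
Here c = 8 ≥ 1, so a(u,u) = ∫(u')² + c∫u² ≥ ∫(u')² + ∫u² = ||u||_{H^1}², i.e. α = 1 works. No larger α is possible: a(u,u) ≥ α||u||_{H^1}² means (1−α)∫(u')² ≥ (α−c)∫u², and for the modes u_n = sin(nπ(x−x₀)/L) (x₀ the left endpoint) one has ∫u_n²/∫(u_n')² = (L/(nπ))² → 0, so a(u_n,u_n)/||u_n||_{H^1}² → 1. Hence the optimal constant is α = 1.
Therefore α = 1.


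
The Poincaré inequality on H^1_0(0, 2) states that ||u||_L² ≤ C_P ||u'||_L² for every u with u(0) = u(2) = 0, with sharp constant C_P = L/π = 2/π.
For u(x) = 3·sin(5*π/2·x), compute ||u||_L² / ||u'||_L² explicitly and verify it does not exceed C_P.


||u||_L² / ||u'||_L² = 2/(5*π) < C_P = 2/π.

u(x) = 3·sin(5*π/2·x), so u'(x) = 15*π*cos(5*π*x/2)/2.
Writing u(x) = A·sin(kπx/L) with A = 3 and k = 5, use ∫_0^L sin²(kπx/L) dx = L/2 and ∫_0^L cos²(kπx/L) dx = L/2.
u² = 9·sin²(5*π/2·x) and (u')² = 225*π^2/4·cos²(5*π/2·x), and each of sin², cos² integrates to L/2 = 1 over (0, 2).
∫_0^2 u² dx = 9, so ||u||_L² = 3.
∫_0^2 (u')² dx = 225*π^2/4, so ||u'||_L² = 15*π/2.
Ratio ||u||_L² / ||u'||_L² = 2/(5*π).
Sharp Poincaré constant on H^1_0(0, 2) is C_P = L/π = 2/π, achieved by sin(π/2·x).
This is the k = 5 harmonic; the ratio L/(kπ) is strictly less than C_P = L/π, consistent with the sharp inequality ||u||_L² ≤ C_P ||u'||_L².


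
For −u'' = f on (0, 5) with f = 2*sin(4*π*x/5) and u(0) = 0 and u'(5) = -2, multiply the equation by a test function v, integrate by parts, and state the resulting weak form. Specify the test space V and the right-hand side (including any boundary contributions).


V = {v ∈ H^1(0, 5) : v(0) = 0} (test functions vanish at x = 0 where u is specified); weak form: ∫_0^5 u'v' dx = ∫_0^5 (2*sin(4*π*x/5)) v dx − 2·v(5) for all v ∈ V.

Multiply both sides by a test function v and integrate from 0 to 5:
  ∫_0^5 −u''(x) v(x) dx = ∫_0^5 f(x) v(x) dx.
Integrate the LHS by parts once:
  ∫_0^5 −u'' v dx = −[u'(x) v(x)]_0^5 + ∫_0^5 u'(x) v'(x) dx.
Thus ∫_0^5 u'(x) v'(x) dx = ∫_0^5 f(x) v(x) dx + [u'(x) v(x)]_0^5.
Choose V so that boundary terms are either known or forced to vanish.
Mixed BC: u(0) = 0 (Dirichlet) and u'(5) = -2 (Neumann). Define V = {v ∈ H^1(0, 5) : v(0) = 0}. Then [u' v]_0^5 = u'(5)·v(5) − u'(0)·0 = − 2·v(5).
Weak formulation: find u (satisfying any essential BC) such that ∫_0^5 u'(x) v'(x) dx = ∫_0^5 f v dx − 2·v(5) for all v ∈ V (Dirichlet at 0 absorbed into V; Neumann datum at x = 5 contributes the boundary term).
Substituting f(x) = 2*sin(4*π*x/5), the right-hand side is ∫_0^5 (2*sin(4*π*x/5)) v dx − 2·v(5).


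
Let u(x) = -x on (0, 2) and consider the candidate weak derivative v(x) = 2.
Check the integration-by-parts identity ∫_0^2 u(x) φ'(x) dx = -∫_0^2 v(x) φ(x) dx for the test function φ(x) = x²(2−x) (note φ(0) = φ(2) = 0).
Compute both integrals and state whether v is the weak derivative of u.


LHS = 4/3, RHS = -8/3. No, v is not the weak derivative of u.

u(x) = -x, classical derivative u'(x) = -1.
φ(x) = x²(2−x), so φ'(x) = x*(4 - 3*x).
Note φ(0) = φ(2) = 0, so the boundary term u·φ vanishes.
LHS = ∫_0^2 u(x) φ'(x) dx = ∫_0^2 (3*x^3 - 4*x^2) dx. Term by term:
  ∫_0^2 3*x^3 dx = 12;  ∫_0^2 -4*x^2 dx = -32/3.
Sum: 12 − 32/3 = 4/3.
So LHS = 4/3.
∫_0^2 v(x) φ(x) dx = ∫_0^2 (-2*x^3 + 4*x^2) dx. Term by term:
  ∫_0^2 -2*x^3 dx = -8;  ∫_0^2 4*x^2 dx = 32/3.
Sum: -8 + 32/3 = 8/3.
So RHS = -∫_0^2 v(x) φ(x) dx = -8/3.
LHS − RHS = 4 ≠ 0, so the identity fails.
(For a valid weak derivative the identity must hold for EVERY test function, in particular this one. The failure shows v is NOT the weak derivative of u.)
Correct weak derivative would be u'(x) = -1.


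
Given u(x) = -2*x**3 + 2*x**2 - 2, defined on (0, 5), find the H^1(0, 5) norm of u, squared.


||u||_{H^1}^2 = 300390/7

The H^1 norm (squared) on an interval (0, L) is
  ||u||_{H^1}^2 = ∫_0^L u(x)^2 dx + ∫_0^L u'(x)^2 dx.
Compute u'(x) = -6*x**2 + 4*x.
Then u(x)^2 = 4*x**6 - 8*x**5 + 4*x**4 + 8*x**3 - 8*x**2 + 4 and u'(x)^2 = 36*x**4 - 48*x**3 + 16*x**2.
Integrate each monomial from 0 to 5 using ∫_0^5 c·x^n dx = c·5^(n+1)/(n+1):
  ∫_0^5 u(x)^2 dx = ∫_0^5 (4*x^6 - 8*x^5 + 4*x^4 + 8*x^3 - 8*x^2 + 4) dx. Term by term:
    ∫_0^5 4*x^6 dx = 312500/7;  ∫_0^5 -8*x^5 dx = -62500/3;  ∫_0^5 4*x^4 dx = 2500;
    ∫_0^5 8*x^3 dx = 1250;  ∫_0^5 -8*x^2 dx = -1000/3;  ∫_0^5 4 dx = 20.
  Sum: 312500/7 − 62500/3 + 2500 + 1250 − 1000/3 + 20 = 572170/21.
  ∫_0^5 u'(x)^2 dx = ∫_0^5 (36*x^4 - 48*x^3 + 16*x^2) dx. Term by term:
    ∫_0^5 36*x^4 dx = 22500;  ∫_0^5 -48*x^3 dx = -7500;  ∫_0^5 16*x^2 dx = 2000/3.
  Sum: 22500 − 7500 + 2000/3 = 47000/3.
Adding: ||u||_{H^1}^2 = 572170/21 + 47000/3 = 300390/7.


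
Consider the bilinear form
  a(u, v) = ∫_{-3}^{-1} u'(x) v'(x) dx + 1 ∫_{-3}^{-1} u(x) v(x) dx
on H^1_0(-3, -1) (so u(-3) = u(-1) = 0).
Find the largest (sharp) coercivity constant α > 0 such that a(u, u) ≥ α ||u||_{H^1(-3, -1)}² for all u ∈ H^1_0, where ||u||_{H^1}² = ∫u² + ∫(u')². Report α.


α = 1

Coercivity of a(·,·) on H^1_0(-3, -1) means a(u, u) ≥ α ||u||_{H^1}² for every u ∈ H^1_0.
The interval has length L = 2, and Poincaré/coercivity depend only on L. Here a(u, u) = ∫(u')² + (1)·∫u².
Here c = 1 ≥ 1, so a(u,u) = ∫(u')² + c∫u² ≥ ∫(u')² + ∫u² = ||u||_{H^1}², i.e. α = 1 works. No larger α is possible: a(u,u) ≥ α||u||_{H^1}² means (1−α)∫(u')² ≥ (α−c)∫u², and for the modes u_n = sin(nπ(x−x₀)/L) (x₀ the left endpoint) one has ∫u_n²/∫(u_n')² = (L/(nπ))² → 0, so a(u_n,u_n)/||u_n||_{H^1}² → 1. Hence the optimal constant is α = 1.
Therefore α = 1.


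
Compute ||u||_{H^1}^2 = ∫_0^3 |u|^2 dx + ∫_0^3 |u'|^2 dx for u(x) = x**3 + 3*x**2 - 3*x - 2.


||u||_{H^1}^2 = 138189/70

The H^1 norm (squared) on an interval (0, L) is
  ||u||_{H^1}^2 = ∫_0^L u(x)^2 dx + ∫_0^L u'(x)^2 dx.
Compute u'(x) = 3*x**2 + 6*x - 3.
Then u(x)^2 = x**6 + 6*x**5 + 3*x**4 - 22*x**3 - 3*x**2 + 12*x + 4 and u'(x)^2 = 9*x**4 + 36*x**3 + 18*x**2 - 36*x + 9.
Integrate each monomial from 0 to 3 using ∫_0^3 c·x^n dx = c·3^(n+1)/(n+1):
  ∫_0^3 u(x)^2 dx = ∫_0^3 (x^6 + 6*x^5 + 3*x^4 - 22*x^3 - 3*x^2 + 12*x + 4) dx. Term by term:
    ∫_0^3 x^6 dx = 2187/7;  ∫_0^3 6*x^5 dx = 729;  ∫_0^3 3*x^4 dx = 729/5;
    ∫_0^3 -22*x^3 dx = -891/2;  ∫_0^3 -3*x^2 dx = -27;  ∫_0^3 12*x dx = 54;
    ∫_0^3 4 dx = 12.
  Sum: 2187/7 + 729 + 729/5 − 891/2 − 27 + 54 + 12 = 54651/70.
  ∫_0^3 u'(x)^2 dx = ∫_0^3 (9*x^4 + 36*x^3 + 18*x^2 - 36*x + 9) dx. Term by term:
    ∫_0^3 9*x^4 dx = 2187/5;  ∫_0^3 36*x^3 dx = 729;  ∫_0^3 18*x^2 dx = 162;
    ∫_0^3 -36*x dx = -162;  ∫_0^3 9 dx = 27.
  Sum: 2187/5 + 729 + 162 − 162 + 27 = 5967/5.
Adding: ||u||_{H^1}^2 = 54651/70 + 5967/5 = 138189/70.


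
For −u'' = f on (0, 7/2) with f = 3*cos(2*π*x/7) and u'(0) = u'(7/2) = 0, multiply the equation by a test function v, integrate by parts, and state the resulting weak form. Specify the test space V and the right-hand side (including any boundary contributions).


V = H^1(0, 7/2) (no boundary constraint on v; u is determined up to an additive constant); weak form: ∫_0^7/2 u'v' dx = ∫_0^7/2 (3*cos(2*π*x/7)) v dx for all v ∈ V.

Multiply both sides by a test function v and integrate from 0 to 7/2:
  ∫_0^7/2 −u''(x) v(x) dx = ∫_0^7/2 f(x) v(x) dx.
Integrate the LHS by parts once:
  ∫_0^7/2 −u'' v dx = −[u'(x) v(x)]_0^7/2 + ∫_0^7/2 u'(x) v'(x) dx.
Thus ∫_0^7/2 u'(x) v'(x) dx = ∫_0^7/2 f(x) v(x) dx + [u'(x) v(x)]_0^7/2.
Choose V so that boundary terms are either known or forced to vanish.
u has homogeneous Neumann: u'(0) = u'(7/2) = 0. So [u' v]_0^7/2 = 0·v(7/2) − 0·v(0) = 0 for any v; take V = H^1(0, 7/2).
Weak formulation: find u (satisfying any essential BC) such that ∫_0^7/2 u'(x) v'(x) dx = ∫_0^7/2 f v dx for all v ∈ V (homogeneous Neumann, so boundary terms vanish).
Substituting f(x) = 3*cos(2*π*x/7), the right-hand side is ∫_0^7/2 (3*cos(2*π*x/7)) v dx.
Compatibility check (pure Neumann): taking v ≡ 1 ∈ V gives 0 = ∫_0^7/2 f dx + (0) − (0), i.e. ∫_0^7/2 f dx must equal u'(0) − u'(7/2) = 0. Indeed ∫_0^7/2 (3*cos(2*π*x/7)) dx = 0, so the data are compatible. The solution is then unique only up to an additive constant (fix it e.g. by requiring ∫_0^7/2 u dx = 0).


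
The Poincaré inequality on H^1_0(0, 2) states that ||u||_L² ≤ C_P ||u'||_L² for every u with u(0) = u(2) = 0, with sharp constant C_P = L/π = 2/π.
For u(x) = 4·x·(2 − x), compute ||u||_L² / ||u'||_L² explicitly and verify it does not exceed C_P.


||u||_L² / ||u'||_L² = sqrt(10)/5 < C_P = 2/π.

u(x) = 4·x·(2 − x), so u'(x) = 8 - 8*x.
u(x) = 4·x·(2 − x) vanishes at x = 0 and x = 2, so u ∈ H^1_0(0, 2). Differentiate via the product rule and integrate the resulting polynomials term by term.
  ∫_0^2 u² dx = ∫_0^2 (16*x^4 - 64*x^3 + 64*x^2) dx. Term by term:
    ∫_0^2 16*x^4 dx = 512/5;  ∫_0^2 -64*x^3 dx = -256;  ∫_0^2 64*x^2 dx = 512/3.
  Sum: 512/5 − 256 + 512/3 = 256/15.
  ∫_0^2 (u')² dx = ∫_0^2 (64*x^2 - 128*x + 64) dx. Term by term:
    ∫_0^2 64*x^2 dx = 512/3;  ∫_0^2 -128*x dx = -256;  ∫_0^2 64 dx = 128.
  Sum: 512/3 − 256 + 128 = 128/3.
∫_0^2 u² dx = 256/15, so ||u||_L² = 16*sqrt(15)/15.
∫_0^2 (u')² dx = 128/3, so ||u'||_L² = 8*sqrt(6)/3.
Ratio ||u||_L² / ||u'||_L² = sqrt(10)/5.
Sharp Poincaré constant on H^1_0(0, 2) is C_P = L/π = 2/π, achieved by sin(π/2·x).
A polynomial bump cannot attain the sharp Poincaré constant (only the first sine eigenfunction does), so the ratio is strictly less than C_P, consistent with ||u||_L² ≤ C_P ||u'||_L².


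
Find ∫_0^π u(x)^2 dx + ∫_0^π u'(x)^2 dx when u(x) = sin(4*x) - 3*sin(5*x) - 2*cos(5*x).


||u||_{H^1(0,π)}^2 = 832/9 + 355*π/2

u'(x) = 10*sin(5*x) + 4*cos(4*x) - 15*cos(5*x).
Expand u² and (u')² and integrate term by term on (0, π), using: for integers n ≥ 1, ∫_0^π sin²(nx) dx = ∫_0^π cos²(nx) dx = π/2; for n ≠ n', ∫_0^π sin(nx)sin(n'x) dx = ∫_0^π cos(nx)cos(n'x) dx = 0; and by product-to-sum, ∫_0^π sin(nx)cos(n'x) dx = ½∫_0^π [sin((n+n')x) + sin((n−n')x)] dx, which is 0 when n+n' is even and 2n/(n²−n'²) when n+n' is odd (it need not vanish on (0, π)).
  u² squared terms: (-3)²·∫sin(5x)² dx = 9·π/2 = 9*π/2;  (-2)²·∫cos(5x)² dx = 4·π/2 = 2*π;  (1)²·∫sin(4x)² dx = 1·π/2 = π/2.
  u² cross terms: 2·(-3)·(-2)·∫sin(5x)·cos(5x) dx = 12·(0) = 0;  2·(-3)·(1)·∫sin(5x)·sin(4x) dx = -6·(0) = 0;  2·(-2)·(1)·∫cos(5x)·sin(4x) dx = -4·(-8/9) = 32/9.
  So ∫_0^π u² dx = 9*π/2 + 2*π + π/2 + 0 + 0 + 32/9 = 32/9 + 7*π.
  (u')² squared terms: (-15)²·∫cos(5x)² dx = 225·π/2 = 225*π/2;  (4)²·∫cos(4x)² dx = 16·π/2 = 8*π;  (10)²·∫sin(5x)² dx = 100·π/2 = 50*π.
  (u')² cross terms: 2·(-15)·(4)·∫cos(5x)·cos(4x) dx = -120·(0) = 0;  2·(-15)·(10)·∫cos(5x)·sin(5x) dx = -300·(0) = 0;  2·(4)·(10)·∫cos(4x)·sin(5x) dx = 80·(10/9) = 800/9.
  So ∫_0^π (u')² dx = 225*π/2 + 8*π + 50*π + 0 + 0 + 800/9 = 800/9 + 341*π/2.
||u||_{H^1}^2 = (32/9 + 7*π) + (800/9 + 341*π/2) = 832/9 + 355*π/2.


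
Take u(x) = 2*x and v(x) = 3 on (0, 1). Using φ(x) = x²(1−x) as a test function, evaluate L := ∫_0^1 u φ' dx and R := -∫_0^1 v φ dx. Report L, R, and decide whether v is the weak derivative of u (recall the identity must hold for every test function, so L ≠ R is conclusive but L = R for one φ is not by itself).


LHS = -1/6, RHS = -1/4. No, v is not the weak derivative of u.

u(x) = 2*x, classical derivative u'(x) = 2.
φ(x) = x²(1−x), so φ'(x) = x*(2 - 3*x).
Note φ(0) = φ(1) = 0, so the boundary term u·φ vanishes.
LHS = ∫_0^1 u(x) φ'(x) dx = ∫_0^1 (-6*x^3 + 4*x^2) dx. Term by term:
  ∫_0^1 -6*x^3 dx = -3/2;  ∫_0^1 4*x^2 dx = 4/3.
Sum: -3/2 + 4/3 = -1/6.
So LHS = -1/6.
∫_0^1 v(x) φ(x) dx = ∫_0^1 (-3*x^3 + 3*x^2) dx. Term by term:
  ∫_0^1 -3*x^3 dx = -3/4;  ∫_0^1 3*x^2 dx = 1.
Sum: -3/4 + 1 = 1/4.
So RHS = -∫_0^1 v(x) φ(x) dx = -1/4.
LHS − RHS = 1/12 ≠ 0, so the identity fails.
(For a valid weak derivative the identity must hold for EVERY test function, in particular this one. The failure shows v is NOT the weak derivative of u.)
Correct weak derivative would be u'(x) = 2.


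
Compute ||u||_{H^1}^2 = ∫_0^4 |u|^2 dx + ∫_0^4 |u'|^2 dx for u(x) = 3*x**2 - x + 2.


||u||_{H^1}^2 = 35948/15

The H^1 norm (squared) on an interval (0, L) is
  ||u||_{H^1}^2 = ∫_0^L u(x)^2 dx + ∫_0^L u'(x)^2 dx.
Compute u'(x) = 6*x - 1.
Then u(x)^2 = 9*x**4 - 6*x**3 + 13*x**2 - 4*x + 4 and u'(x)^2 = 36*x**2 - 12*x + 1.
Integrate each monomial from 0 to 4 using ∫_0^4 c·x^n dx = c·4^(n+1)/(n+1):
  ∫_0^4 u(x)^2 dx = ∫_0^4 (9*x^4 - 6*x^3 + 13*x^2 - 4*x + 4) dx. Term by term:
    ∫_0^4 9*x^4 dx = 9216/5;  ∫_0^4 -6*x^3 dx = -384;  ∫_0^4 13*x^2 dx = 832/3;
    ∫_0^4 -4*x dx = -32;  ∫_0^4 4 dx = 16.
  Sum: 9216/5 − 384 + 832/3 − 32 + 16 = 25808/15.
  ∫_0^4 u'(x)^2 dx = ∫_0^4 (36*x^2 - 12*x + 1) dx. Term by term:
    ∫_0^4 36*x^2 dx = 768;  ∫_0^4 -12*x dx = -96;  ∫_0^4 1 dx = 4.
  Sum: 768 − 96 + 4 = 676.
Adding: ||u||_{H^1}^2 = 25808/15 + 676 = 35948/15.


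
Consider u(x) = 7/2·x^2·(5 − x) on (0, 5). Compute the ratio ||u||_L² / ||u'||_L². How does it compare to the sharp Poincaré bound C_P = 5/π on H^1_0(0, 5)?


||u||_L² / ||u'||_L² = 5*sqrt(14)/14 < C_P = 5/π.

u(x) = 7/2·x^2·(5 − x), so u'(x) = 7*x*(10 - 3*x)/2.
u(x) = 7/2·x^2·(5 − x) vanishes at x = 0 and x = 5, so u ∈ H^1_0(0, 5). Differentiate via the product rule and integrate the resulting polynomials term by term.
  ∫_0^5 u² dx = ∫_0^5 (49*x^6/4 - 245*x^5/2 + 1225*x^4/4) dx. Term by term:
    ∫_0^5 49*x^6/4 dx = 546875/4;  ∫_0^5 -245*x^5/2 dx = -3828125/12;  ∫_0^5 1225*x^4/4 dx = 765625/4.
  Sum: 546875/4 − 3828125/12 + 765625/4 = 109375/12.
  ∫_0^5 (u')² dx = ∫_0^5 (441*x^4/4 - 735*x^3 + 1225*x^2) dx. Term by term:
    ∫_0^5 441*x^4/4 dx = 275625/4;  ∫_0^5 -735*x^3 dx = -459375/4;  ∫_0^5 1225*x^2 dx = 153125/3.
  Sum: 275625/4 − 459375/4 + 153125/3 = 30625/6.
∫_0^5 u² dx = 109375/12, so ||u||_L² = 125*sqrt(21)/6.
∫_0^5 (u')² dx = 30625/6, so ||u'||_L² = 175*sqrt(6)/6.
Ratio ||u||_L² / ||u'||_L² = 5*sqrt(14)/14.
Sharp Poincaré constant on H^1_0(0, 5) is C_P = L/π = 5/π, achieved by sin(π/5·x).
A polynomial bump cannot attain the sharp Poincaré constant (only the first sine eigenfunction does), so the ratio is strictly less than C_P, consistent with ||u||_L² ≤ C_P ||u'||_L².
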